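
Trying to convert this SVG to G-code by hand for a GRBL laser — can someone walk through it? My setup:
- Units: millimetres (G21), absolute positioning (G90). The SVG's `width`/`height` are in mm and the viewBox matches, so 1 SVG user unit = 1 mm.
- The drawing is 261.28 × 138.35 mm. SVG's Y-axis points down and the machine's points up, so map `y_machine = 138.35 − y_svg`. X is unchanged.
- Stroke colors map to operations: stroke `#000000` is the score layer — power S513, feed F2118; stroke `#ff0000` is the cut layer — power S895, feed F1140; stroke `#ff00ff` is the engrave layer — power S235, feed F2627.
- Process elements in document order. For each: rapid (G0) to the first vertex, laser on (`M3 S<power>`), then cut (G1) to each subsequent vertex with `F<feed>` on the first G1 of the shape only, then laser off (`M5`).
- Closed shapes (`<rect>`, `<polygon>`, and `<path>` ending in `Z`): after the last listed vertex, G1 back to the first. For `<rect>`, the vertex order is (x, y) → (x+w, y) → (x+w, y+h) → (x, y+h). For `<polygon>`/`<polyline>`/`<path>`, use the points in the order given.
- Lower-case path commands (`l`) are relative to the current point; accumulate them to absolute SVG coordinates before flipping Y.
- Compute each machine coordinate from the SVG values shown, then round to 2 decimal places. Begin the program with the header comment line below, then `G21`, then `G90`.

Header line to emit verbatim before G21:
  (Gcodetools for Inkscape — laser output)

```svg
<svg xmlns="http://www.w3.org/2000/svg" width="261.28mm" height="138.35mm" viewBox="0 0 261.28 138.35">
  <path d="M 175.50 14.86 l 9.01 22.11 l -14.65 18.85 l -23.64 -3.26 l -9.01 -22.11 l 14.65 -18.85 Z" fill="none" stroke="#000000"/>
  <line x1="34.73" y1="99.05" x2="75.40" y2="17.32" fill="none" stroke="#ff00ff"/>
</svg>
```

1 u = 1 mm; y_m = 138.35 − y.

[1] `<path>` regular polygon, #000000→score S513 F2118: (175.50,123.49) → (184.51,101.38) → (169.86,82.53) → (146.22,85.79) → (137.21,107.90) → (151.86,126.75) → (175.50,123.49) (closed)

[2] `<line>` line segment, #ff00ff→engrave S235 F2627: (34.73,39.30) → (75.40,121.03)

(Gcodetools for Inkscape — laser output)
G21
G90
G0 X175.50 Y123.49
M3 S513
G1 X184.51 Y101.38 F2118
G1 X169.86 Y82.53
G1 X146.22 Y85.79
G1 X137.21 Y107.90
G1 X151.86 Y126.75
G1 X175.50 Y123.49
M5
G0 X34.73 Y39.30
M3 S235
G1 X75.40 Y121.03 F2627
M5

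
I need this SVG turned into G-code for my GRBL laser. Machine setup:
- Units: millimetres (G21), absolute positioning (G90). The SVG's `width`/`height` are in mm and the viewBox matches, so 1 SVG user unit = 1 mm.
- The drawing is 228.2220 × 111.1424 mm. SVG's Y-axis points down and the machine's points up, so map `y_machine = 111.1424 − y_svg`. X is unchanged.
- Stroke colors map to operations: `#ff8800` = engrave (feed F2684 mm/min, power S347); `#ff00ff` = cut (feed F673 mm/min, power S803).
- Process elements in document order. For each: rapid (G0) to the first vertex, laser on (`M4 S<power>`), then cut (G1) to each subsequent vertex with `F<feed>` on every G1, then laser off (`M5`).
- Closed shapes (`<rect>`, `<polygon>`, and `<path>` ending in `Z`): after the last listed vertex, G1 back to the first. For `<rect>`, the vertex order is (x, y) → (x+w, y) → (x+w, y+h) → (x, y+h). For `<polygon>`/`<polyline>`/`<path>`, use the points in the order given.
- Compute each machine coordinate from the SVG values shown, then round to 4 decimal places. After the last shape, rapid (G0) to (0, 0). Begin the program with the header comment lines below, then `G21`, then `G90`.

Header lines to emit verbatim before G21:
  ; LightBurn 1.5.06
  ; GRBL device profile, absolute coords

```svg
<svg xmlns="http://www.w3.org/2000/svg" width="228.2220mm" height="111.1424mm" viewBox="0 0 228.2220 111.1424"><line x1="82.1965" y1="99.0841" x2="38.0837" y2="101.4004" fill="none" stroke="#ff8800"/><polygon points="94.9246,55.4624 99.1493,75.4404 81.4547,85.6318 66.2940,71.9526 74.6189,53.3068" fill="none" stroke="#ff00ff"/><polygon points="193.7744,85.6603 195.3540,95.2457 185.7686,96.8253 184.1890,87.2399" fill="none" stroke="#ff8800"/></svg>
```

; LightBurn 1.5.06
; GRBL device profile, absolute coords
G21
G90
G0 X82.1965 Y12.0583
M4 S347
G1 X38.0837 Y9.7420 F2684
M5
G0 X94.9246 Y55.6800
M4 S803
G1 X99.1493 Y35.7020 F673
G1 X81.4547 Y25.5106 F673
G1 X66.2940 Y39.1898 F673
G1 X74.6189 Y57.8356 F673
G1 X94.9246 Y55.6800 F673
M5
G0 X193.7744 Y25.4821
M4 S347
G1 X195.3540 Y15.8967 F2684
G1 X185.7686 Y14.3171 F2684
G1 X184.1890 Y23.9025 F2684
G1 X193.7744 Y25.4821 F2684
M5
G0 X0.0000 Y0.0000

viewBox `0 0 228.2220 111.1424` with mm width/height → 1 unit = 1 mm. Flip: y_m = 111.1424 − y_svg.

**Shape 1** — `<line>` line segment, stroke `#ff8800` → engrave (S347, F2684). Machine vertices: (82.1965,12.0583) → (38.0837,9.7420). Open path.

**Shape 2** — `<polygon>` regular polygon, stroke `#ff00ff` → cut (S803, F673). Machine vertices: (94.9246,55.6800) → (99.1493,35.7020) → (81.4547,25.5106) → (66.2940,39.1898) → (74.6189,57.8356) → (94.9246,55.6800). Closed: final G1 returns to the first vertex.

**Shape 3** — `<polygon>` regular polygon, stroke `#ff8800` → engrave (S347, F2684). Machine vertices: (193.7744,25.4821) → (195.3540,15.8967) → (185.7686,14.3171) → (184.1890,23.9025) → (193.7744,25.4821). Closed: final G1 returns to the first vertex.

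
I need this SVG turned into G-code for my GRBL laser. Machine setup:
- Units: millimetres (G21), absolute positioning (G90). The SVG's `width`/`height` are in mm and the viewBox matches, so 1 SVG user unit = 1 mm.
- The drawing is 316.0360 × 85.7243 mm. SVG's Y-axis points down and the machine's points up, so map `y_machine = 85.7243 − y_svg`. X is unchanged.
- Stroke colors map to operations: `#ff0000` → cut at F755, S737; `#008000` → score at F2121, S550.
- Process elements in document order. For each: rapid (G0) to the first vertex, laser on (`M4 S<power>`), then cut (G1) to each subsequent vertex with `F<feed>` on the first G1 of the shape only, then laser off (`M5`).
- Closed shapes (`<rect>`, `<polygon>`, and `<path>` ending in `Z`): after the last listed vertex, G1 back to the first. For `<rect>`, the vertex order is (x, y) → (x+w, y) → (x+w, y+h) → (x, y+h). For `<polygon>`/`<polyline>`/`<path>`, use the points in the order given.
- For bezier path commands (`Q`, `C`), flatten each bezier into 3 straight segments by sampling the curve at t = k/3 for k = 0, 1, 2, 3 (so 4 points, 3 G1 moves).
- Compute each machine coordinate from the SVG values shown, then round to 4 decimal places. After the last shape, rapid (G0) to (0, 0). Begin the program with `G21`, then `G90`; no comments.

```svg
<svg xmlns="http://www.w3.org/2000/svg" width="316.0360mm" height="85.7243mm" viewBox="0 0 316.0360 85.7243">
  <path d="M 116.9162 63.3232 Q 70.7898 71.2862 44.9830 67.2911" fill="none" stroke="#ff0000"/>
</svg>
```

Since the viewBox matches the mm dimensions, user units are millimetres directly. The only transform is the Y-flip y_m = 85.7243 − y_svg.

Shape 1 is a quadratic bezier drawn with `<path>`. Its stroke #ff0000 means cut at S737, F755. After flipping Y the toolpath is (116.9162,22.4011) → (88.4230,18.4211) → (64.4453,17.0985) → (44.9830,18.4332).

G21
G90
G0 X116.9162 Y22.4011
M4 S737
G1 X88.4230 Y18.4211 F755
G1 X64.4453 Y17.0985
G1 X44.9830 Y18.4332
M5
G0 X0.0000 Y0.0000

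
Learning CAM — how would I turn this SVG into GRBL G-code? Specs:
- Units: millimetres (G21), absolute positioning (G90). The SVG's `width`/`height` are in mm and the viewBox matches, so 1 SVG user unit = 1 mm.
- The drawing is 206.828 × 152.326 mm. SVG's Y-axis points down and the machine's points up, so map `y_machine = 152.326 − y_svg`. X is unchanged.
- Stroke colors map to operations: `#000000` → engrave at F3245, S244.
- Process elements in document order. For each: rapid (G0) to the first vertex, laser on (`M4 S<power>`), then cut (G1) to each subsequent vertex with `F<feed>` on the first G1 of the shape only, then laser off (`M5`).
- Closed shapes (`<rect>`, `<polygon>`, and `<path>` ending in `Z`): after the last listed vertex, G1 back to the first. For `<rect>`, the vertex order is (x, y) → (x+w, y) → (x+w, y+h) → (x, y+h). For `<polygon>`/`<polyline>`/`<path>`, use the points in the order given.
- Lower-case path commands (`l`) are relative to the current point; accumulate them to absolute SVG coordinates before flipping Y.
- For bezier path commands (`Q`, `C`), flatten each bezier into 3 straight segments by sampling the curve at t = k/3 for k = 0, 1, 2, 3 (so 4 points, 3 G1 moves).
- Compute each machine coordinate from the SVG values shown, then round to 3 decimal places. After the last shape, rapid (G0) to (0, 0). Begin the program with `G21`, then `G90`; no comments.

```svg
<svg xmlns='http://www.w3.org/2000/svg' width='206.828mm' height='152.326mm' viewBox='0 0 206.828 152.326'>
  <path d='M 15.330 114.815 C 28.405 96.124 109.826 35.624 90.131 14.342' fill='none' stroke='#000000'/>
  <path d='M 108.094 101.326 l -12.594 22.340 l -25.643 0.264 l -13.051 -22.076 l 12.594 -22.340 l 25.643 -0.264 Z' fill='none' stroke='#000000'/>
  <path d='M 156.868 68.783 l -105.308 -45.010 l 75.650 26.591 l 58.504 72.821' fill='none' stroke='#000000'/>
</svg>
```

1 u = 1 mm; y_m = 152.326 − y.

[1] `<path>` cubic bezier, #000000→engrave S244 F3245: (15.330,37.511) → (44.911,67.137) → (82.397,106.630) → (90.131,137.984)

[2] `<path>` regular polygon, #000000→engrave S244 F3245: (108.094,51.000) → (95.500,28.660) → (69.857,28.396) → (56.806,50.472) → (69.400,72.812) → (95.043,73.076) → (108.094,51.000) (closed)

[3] `<path>` open polyline, #000000→engrave S244 F3245: (156.868,83.543) → (51.560,128.553) → (127.210,101.962) → (185.714,29.141)

G21
G90
G0 X15.330 Y37.511
M4 S244
G1 X44.911 Y67.137 F3245
G1 X82.397 Y106.630
G1 X90.131 Y137.984
M5
G0 X108.094 Y51.000
M4 S244
G1 X95.500 Y28.660 F3245
G1 X69.857 Y28.396
G1 X56.806 Y50.472
G1 X69.400 Y72.812
G1 X95.043 Y73.076
G1 X108.094 Y51.000
M5
G0 X156.868 Y83.543
M4 S244
G1 X51.560 Y128.553 F3245
G1 X127.210 Y101.962
G1 X185.714 Y29.141
M5
G0 X0.000 Y0.000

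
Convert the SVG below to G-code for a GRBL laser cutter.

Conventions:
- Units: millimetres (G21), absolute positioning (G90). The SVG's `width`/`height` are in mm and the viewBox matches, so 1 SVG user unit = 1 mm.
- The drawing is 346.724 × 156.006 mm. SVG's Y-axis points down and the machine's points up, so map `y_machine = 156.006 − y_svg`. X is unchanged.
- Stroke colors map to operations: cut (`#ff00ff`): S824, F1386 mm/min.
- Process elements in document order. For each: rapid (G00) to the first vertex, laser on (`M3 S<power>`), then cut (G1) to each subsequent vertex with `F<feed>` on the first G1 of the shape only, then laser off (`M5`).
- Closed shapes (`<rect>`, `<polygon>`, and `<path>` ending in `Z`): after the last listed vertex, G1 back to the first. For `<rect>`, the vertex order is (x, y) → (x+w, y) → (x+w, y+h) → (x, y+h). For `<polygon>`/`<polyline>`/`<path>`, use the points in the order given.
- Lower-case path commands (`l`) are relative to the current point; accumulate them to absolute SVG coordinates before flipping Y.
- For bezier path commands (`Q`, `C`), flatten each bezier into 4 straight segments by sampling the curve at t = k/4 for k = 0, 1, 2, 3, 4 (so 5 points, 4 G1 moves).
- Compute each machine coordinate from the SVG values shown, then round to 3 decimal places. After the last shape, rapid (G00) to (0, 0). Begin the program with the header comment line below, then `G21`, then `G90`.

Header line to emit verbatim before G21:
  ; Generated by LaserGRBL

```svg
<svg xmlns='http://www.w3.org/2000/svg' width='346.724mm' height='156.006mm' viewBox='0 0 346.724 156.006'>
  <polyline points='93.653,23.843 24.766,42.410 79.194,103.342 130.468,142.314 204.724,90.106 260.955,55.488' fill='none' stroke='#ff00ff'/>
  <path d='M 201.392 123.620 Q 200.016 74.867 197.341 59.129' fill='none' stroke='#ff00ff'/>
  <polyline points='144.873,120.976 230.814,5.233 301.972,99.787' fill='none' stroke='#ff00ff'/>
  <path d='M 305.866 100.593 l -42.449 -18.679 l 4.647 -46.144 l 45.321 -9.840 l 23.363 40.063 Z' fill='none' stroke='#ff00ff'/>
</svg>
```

; Generated by LaserGRBL
G21
G90
G00 X93.653 Y132.163
M3 S824
G1 X24.766 Y113.596 F1386
G1 X79.194 Y52.664
G1 X130.468 Y13.692
G1 X204.724 Y65.900
G1 X260.955 Y100.518
M5
G00 X201.392 Y32.386
M3 S824
G1 X200.623 Y54.699 F1386
G1 X199.691 Y72.885
G1 X198.597 Y86.945
G1 X197.341 Y96.877
M5
G00 X144.873 Y35.030
M3 S824
G1 X230.814 Y150.773 F1386
G1 X301.972 Y56.219
M5
G00 X305.866 Y55.413
M3 S824
G1 X263.417 Y74.092 F1386
G1 X268.064 Y120.236
G1 X313.385 Y130.076
G1 X336.748 Y90.013
G1 X305.866 Y55.413
M5
G00 X0.000 Y0.000

Since the viewBox matches the mm dimensions, user units are millimetres directly. The only transform is the Y-flip y_m = 156.006 − y_svg.

Shape 1 is a open polyline drawn with `<polyline>`. Its stroke #ff00ff means cut at S824, F1386. After flipping Y the toolpath is (93.653,132.163) → (24.766,113.596) → (79.194,52.664) → (130.468,13.692) → (204.724,65.900) → (260.955,100.518).

Shape 2 is a quadratic bezier drawn with `<path>`. Its stroke #ff00ff means cut at S824, F1386. After flipping Y the toolpath is (201.392,32.386) → (200.623,54.699) → (199.691,72.885) → (198.597,86.945) → (197.341,96.877).

Shape 3 is a open polyline drawn with `<polyline>`. Its stroke #ff00ff means cut at S824, F1386. After flipping Y the toolpath is (144.873,35.030) → (230.814,150.773) → (301.972,56.219).

Shape 4 is a regular polygon drawn with `<path>`. Its stroke #ff00ff means cut at S824, F1386. After flipping Y the toolpath is (305.866,55.413) → (263.417,74.092) → (268.064,120.236) → (313.385,130.076) → (336.748,90.013) → (305.866,55.413), returning to the start.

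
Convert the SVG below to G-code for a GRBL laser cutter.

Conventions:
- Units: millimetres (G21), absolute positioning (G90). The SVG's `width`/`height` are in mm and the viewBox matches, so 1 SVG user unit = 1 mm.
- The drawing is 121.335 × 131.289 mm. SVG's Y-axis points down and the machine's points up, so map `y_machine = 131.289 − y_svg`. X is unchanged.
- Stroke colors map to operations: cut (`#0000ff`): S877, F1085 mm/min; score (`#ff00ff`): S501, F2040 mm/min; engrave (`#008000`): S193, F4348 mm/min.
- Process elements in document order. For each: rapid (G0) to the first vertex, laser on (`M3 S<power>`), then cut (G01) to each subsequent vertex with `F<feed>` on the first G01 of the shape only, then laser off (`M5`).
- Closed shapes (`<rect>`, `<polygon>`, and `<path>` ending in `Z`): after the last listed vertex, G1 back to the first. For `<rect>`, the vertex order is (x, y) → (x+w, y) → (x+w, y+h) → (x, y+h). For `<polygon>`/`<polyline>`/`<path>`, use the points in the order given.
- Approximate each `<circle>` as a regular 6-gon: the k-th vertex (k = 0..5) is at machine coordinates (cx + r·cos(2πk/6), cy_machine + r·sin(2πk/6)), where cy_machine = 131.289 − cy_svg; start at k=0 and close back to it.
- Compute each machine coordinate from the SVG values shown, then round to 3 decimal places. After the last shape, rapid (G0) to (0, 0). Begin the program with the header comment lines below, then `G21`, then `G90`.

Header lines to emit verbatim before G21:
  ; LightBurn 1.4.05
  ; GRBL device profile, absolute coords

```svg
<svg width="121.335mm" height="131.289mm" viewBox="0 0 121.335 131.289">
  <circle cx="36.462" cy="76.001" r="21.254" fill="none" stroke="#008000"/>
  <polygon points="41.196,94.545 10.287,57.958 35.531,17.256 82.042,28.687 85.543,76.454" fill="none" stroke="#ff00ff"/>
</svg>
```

; LightBurn 1.4.05
; GRBL device profile, absolute coords
G21
G90
G0 X57.716 Y55.288
M3 S193
G01 X47.089 Y73.695 F4348
G01 X25.835 Y73.695
G01 X15.208 Y55.288
G01 X25.835 Y36.881
G01 X47.089 Y36.881
G01 X57.716 Y55.288
M5
G0 X41.196 Y36.744
M3 S501
G01 X10.287 Y73.331 F2040
G01 X35.531 Y114.033
G01 X82.042 Y102.602
G01 X85.543 Y54.835
G01 X41.196 Y36.744
M5
G0 X0.000 Y0.000

Since the viewBox matches the mm dimensions, user units are millimetres directly. The only transform is the Y-flip y_m = 131.289 − y_svg.

Shape 1 is a circle drawn with `<circle>`. Its stroke #008000 means engrave at S193, F4348. After flipping Y the toolpath is (57.716,55.288) → (47.089,73.695) → (25.835,73.695) → (15.208,55.288) → (25.835,36.881) → (47.089,36.881) → (57.716,55.288), returning to the start.

Shape 2 is a regular polygon drawn with `<polygon>`. Its stroke #ff00ff means score at S501, F2040. After flipping Y the toolpath is (41.196,36.744) → (10.287,73.331) → (35.531,114.033) → (82.042,102.602) → (85.543,54.835) → (41.196,36.744), returning to the start.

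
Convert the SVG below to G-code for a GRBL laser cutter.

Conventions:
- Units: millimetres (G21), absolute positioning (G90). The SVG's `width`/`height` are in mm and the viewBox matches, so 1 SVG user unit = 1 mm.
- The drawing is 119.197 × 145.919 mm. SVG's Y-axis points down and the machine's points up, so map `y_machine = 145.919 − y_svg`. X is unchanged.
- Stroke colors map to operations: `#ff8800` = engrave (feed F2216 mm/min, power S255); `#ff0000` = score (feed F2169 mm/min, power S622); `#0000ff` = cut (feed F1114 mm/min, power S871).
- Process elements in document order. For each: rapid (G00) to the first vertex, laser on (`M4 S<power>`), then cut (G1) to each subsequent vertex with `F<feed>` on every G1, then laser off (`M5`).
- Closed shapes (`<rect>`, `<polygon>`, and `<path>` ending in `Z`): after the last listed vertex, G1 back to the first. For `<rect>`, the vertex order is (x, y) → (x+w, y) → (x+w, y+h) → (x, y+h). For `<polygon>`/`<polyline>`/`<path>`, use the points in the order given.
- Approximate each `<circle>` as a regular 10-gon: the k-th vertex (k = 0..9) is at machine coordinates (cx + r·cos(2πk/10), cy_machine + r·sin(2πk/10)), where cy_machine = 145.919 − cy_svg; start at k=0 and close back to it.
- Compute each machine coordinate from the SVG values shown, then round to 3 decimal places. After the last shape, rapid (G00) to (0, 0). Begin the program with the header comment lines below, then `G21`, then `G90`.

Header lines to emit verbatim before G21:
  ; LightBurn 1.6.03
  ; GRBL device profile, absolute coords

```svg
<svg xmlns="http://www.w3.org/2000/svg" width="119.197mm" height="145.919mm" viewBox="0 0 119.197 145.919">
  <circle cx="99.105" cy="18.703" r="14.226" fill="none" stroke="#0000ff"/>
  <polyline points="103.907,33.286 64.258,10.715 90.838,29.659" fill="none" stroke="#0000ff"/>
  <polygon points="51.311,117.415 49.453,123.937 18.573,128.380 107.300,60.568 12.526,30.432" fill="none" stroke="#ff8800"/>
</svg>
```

1 u = 1 mm; y_m = 145.919 − y.

[1] `<circle>` circle, #0000ff→cut S871 F1114: (113.331,127.216) → (110.614,135.578) → (103.501,140.746) → (94.709,140.746) → (87.596,135.578) → (84.879,127.216) → (87.596,118.854) → (94.709,113.686) → (103.501,113.686) → (110.614,118.854) → (113.331,127.216) (closed)

[2] `<polyline>` open polyline, #0000ff→cut S871 F1114: (103.907,112.633) → (64.258,135.204) → (90.838,116.260)

[3] `<polygon>` closed polygon, #ff8800→engrave S255 F2216: (51.311,28.504) → (49.453,21.982) → (18.573,17.539) → (107.300,85.351) → (12.526,115.487) → (51.311,28.504) (closed)

; LightBurn 1.6.03
; GRBL device profile, absolute coords
G21
G90
G00 X113.331 Y127.216
M4 S871
G1 X110.614 Y135.578 F1114
G1 X103.501 Y140.746 F1114
G1 X94.709 Y140.746 F1114
G1 X87.596 Y135.578 F1114
G1 X84.879 Y127.216 F1114
G1 X87.596 Y118.854 F1114
G1 X94.709 Y113.686 F1114
G1 X103.501 Y113.686 F1114
G1 X110.614 Y118.854 F1114
G1 X113.331 Y127.216 F1114
M5
G00 X103.907 Y112.633
M4 S871
G1 X64.258 Y135.204 F1114
G1 X90.838 Y116.260 F1114
M5
G00 X51.311 Y28.504
M4 S255
G1 X49.453 Y21.982 F2216
G1 X18.573 Y17.539 F2216
G1 X107.300 Y85.351 F2216
G1 X12.526 Y115.487 F2216
G1 X51.311 Y28.504 F2216
M5
G00 X0.000 Y0.000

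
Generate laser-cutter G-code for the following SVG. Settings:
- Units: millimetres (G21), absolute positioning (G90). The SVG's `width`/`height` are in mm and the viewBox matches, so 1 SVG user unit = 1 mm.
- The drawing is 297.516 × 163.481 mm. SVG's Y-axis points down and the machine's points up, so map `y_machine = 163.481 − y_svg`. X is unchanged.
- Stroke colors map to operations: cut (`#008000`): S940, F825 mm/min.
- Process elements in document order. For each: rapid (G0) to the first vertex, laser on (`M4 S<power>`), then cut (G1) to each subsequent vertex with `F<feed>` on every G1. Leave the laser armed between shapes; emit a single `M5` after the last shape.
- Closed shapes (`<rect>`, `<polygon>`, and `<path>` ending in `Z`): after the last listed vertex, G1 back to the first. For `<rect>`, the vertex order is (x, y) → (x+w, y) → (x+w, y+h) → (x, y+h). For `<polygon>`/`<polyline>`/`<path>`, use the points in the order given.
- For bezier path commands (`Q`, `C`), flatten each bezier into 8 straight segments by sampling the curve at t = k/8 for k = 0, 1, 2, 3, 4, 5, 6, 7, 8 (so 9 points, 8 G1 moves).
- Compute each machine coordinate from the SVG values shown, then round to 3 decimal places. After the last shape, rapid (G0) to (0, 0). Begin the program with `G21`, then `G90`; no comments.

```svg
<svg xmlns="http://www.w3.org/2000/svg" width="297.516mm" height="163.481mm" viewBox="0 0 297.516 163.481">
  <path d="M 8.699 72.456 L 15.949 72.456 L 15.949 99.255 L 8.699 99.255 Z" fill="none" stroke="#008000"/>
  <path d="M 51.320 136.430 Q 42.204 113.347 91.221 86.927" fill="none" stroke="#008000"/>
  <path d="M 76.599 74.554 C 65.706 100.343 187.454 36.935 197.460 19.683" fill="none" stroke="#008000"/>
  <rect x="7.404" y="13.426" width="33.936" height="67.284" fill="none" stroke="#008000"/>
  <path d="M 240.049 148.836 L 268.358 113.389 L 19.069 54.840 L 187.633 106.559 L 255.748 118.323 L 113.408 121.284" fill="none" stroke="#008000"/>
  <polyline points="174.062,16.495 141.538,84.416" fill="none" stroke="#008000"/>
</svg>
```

Since the viewBox matches the mm dimensions, user units are millimetres directly. The only transform is the Y-flip y_m = 163.481 − y_svg.

Shape 1 is a rectangle drawn with `<path>`. Its stroke #008000 means cut at S940, F825. After flipping Y the toolpath is (8.699,91.025) → (15.949,91.025) → (15.949,64.226) → (8.699,64.226) → (8.699,91.025), returning to the start.

Shape 2 is a quadratic bezier drawn with `<path>`. Its stroke #008000 means cut at S940, F825. After flipping Y the toolpath is (51.320,27.051) → (49.949,32.874) → (50.395,38.801) → (52.658,44.833) → (56.737,50.968) → (62.633,57.208) → (70.346,63.553) → (79.875,70.001) → (91.221,76.554).

Shape 3 is a cubic bezier drawn with `<path>`. Its stroke #008000 means cut at S940, F825. After flipping Y the toolpath is (76.599,88.927) → (78.254,83.173) → (89.481,84.195) → (107.415,90.407) → (129.192,100.222) → (151.949,112.055) → (172.822,124.320) → (188.947,135.429) → (197.460,143.798).

Shape 4 is a rectangle drawn with `<rect>`. Its stroke #008000 means cut at S940, F825. After flipping Y the toolpath is (7.404,150.055) → (41.340,150.055) → (41.340,82.771) → (7.404,82.771) → (7.404,150.055), returning to the start.

Shape 5 is a open polyline drawn with `<path>`. Its stroke #008000 means cut at S940, F825. After flipping Y the toolpath is (240.049,14.645) → (268.358,50.092) → (19.069,108.641) → (187.633,56.922) → (255.748,45.158) → (113.408,42.197).

Shape 6 is a line segment drawn with `<polyline>`. Its stroke #008000 means cut at S940, F825. After flipping Y the toolpath is (174.062,146.986) → (141.538,79.065).

G21
G90
G0 X8.699 Y91.025
M4 S940
G1 X15.949 Y91.025 F825
G1 X15.949 Y64.226 F825
G1 X8.699 Y64.226 F825
G1 X8.699 Y91.025 F825
G0 X51.320 Y27.051
M4 S940
G1 X49.949 Y32.874 F825
G1 X50.395 Y38.801 F825
G1 X52.658 Y44.833 F825
G1 X56.737 Y50.968 F825
G1 X62.633 Y57.208 F825
G1 X70.346 Y63.553 F825
G1 X79.875 Y70.001 F825
G1 X91.221 Y76.554 F825
G0 X76.599 Y88.927
M4 S940
G1 X78.254 Y83.173 F825
G1 X89.481 Y84.195 F825
G1 X107.415 Y90.407 F825
G1 X129.192 Y100.222 F825
G1 X151.949 Y112.055 F825
G1 X172.822 Y124.320 F825
G1 X188.947 Y135.429 F825
G1 X197.460 Y143.798 F825
G0 X7.404 Y150.055
M4 S940
G1 X41.340 Y150.055 F825
G1 X41.340 Y82.771 F825
G1 X7.404 Y82.771 F825
G1 X7.404 Y150.055 F825
G0 X240.049 Y14.645
M4 S940
G1 X268.358 Y50.092 F825
G1 X19.069 Y108.641 F825
G1 X187.633 Y56.922 F825
G1 X255.748 Y45.158 F825
G1 X113.408 Y42.197 F825
G0 X174.062 Y146.986
M4 S940
G1 X141.538 Y79.065 F825
M5
G0 X0.000 Y0.000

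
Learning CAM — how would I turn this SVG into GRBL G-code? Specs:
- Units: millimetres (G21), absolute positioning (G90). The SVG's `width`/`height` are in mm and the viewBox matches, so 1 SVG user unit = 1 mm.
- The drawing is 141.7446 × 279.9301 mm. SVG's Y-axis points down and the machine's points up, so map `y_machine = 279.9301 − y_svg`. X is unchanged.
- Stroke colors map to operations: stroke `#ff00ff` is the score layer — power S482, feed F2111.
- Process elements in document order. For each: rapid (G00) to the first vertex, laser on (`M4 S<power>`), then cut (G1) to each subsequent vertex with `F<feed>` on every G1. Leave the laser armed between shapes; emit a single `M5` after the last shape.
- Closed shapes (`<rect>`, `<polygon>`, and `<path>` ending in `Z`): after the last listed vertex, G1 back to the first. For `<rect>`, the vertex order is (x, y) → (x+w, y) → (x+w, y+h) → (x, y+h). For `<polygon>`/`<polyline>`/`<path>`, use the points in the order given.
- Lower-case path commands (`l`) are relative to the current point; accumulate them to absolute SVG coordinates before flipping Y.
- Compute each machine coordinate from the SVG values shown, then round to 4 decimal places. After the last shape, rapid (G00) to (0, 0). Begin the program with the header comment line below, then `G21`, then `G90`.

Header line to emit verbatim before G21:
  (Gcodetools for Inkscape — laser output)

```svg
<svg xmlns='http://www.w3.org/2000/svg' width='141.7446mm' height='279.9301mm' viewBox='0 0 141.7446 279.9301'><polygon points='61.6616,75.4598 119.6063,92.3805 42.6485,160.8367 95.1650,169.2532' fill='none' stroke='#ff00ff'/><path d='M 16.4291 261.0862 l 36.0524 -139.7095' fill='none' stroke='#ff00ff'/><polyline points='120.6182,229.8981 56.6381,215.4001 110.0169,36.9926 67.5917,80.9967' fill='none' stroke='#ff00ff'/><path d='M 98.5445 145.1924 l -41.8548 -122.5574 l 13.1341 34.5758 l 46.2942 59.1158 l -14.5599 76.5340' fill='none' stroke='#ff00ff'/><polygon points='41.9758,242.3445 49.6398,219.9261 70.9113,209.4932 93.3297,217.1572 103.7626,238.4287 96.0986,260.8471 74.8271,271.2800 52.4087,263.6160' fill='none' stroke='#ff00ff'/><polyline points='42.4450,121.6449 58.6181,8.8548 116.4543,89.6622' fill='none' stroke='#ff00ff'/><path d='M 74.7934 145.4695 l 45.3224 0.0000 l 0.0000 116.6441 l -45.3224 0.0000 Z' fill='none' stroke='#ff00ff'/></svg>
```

viewBox `0 0 141.7446 279.9301` with mm width/height → 1 unit = 1 mm. Flip: y_m = 279.9301 − y_svg.

**Shape 1** — `<polygon>` closed polygon, stroke `#ff00ff` → score (S482, F2111). Machine vertices: (61.6616,204.4703) → (119.6063,187.5496) → (42.6485,119.0934) → (95.1650,110.6769) → (61.6616,204.4703). Closed: final G1 returns to the first vertex.

**Shape 2** — `<path>` line segment, stroke `#ff00ff` → score (S482, F2111). Machine vertices: (16.4291,18.8439) → (52.4815,158.5534). Open path.

**Shape 3** — `<polyline>` open polyline, stroke `#ff00ff` → score (S482, F2111). Machine vertices: (120.6182,50.0320) → (56.6381,64.5300) → (110.0169,242.9375) → (67.5917,198.9334). Open path.

**Shape 4** — `<path>` open polyline, stroke `#ff00ff` → score (S482, F2111). Machine vertices: (98.5445,134.7377) → (56.6897,257.2951) → (69.8238,222.7193) → (116.1180,163.6035) → (101.5581,87.0695). Open path.

**Shape 5** — `<polygon>` regular polygon, stroke `#ff00ff` → score (S482, F2111). Machine vertices: (41.9758,37.5856) → (49.6398,60.0040) → (70.9113,70.4369) → (93.3297,62.7729) → (103.7626,41.5014) → (96.0986,19.0830) → (74.8271,8.6501) → (52.4087,16.3141) → (41.9758,37.5856). Closed: final G1 returns to the first vertex.

**Shape 6** — `<polyline>` open polyline, stroke `#ff00ff` → score (S482, F2111). Machine vertices: (42.4450,158.2852) → (58.6181,271.0753) → (116.4543,190.2679). Open path.

**Shape 7** — `<path>` rectangle, stroke `#ff00ff` → score (S482, F2111). Machine vertices: (74.7934,134.4606) → (120.1158,134.4606) → (120.1158,17.8165) → (74.7934,17.8165) → (74.7934,134.4606). Closed: final G1 returns to the first vertex.

(Gcodetools for Inkscape — laser output)
G21
G90
G00 X61.6616 Y204.4703
M4 S482
G1 X119.6063 Y187.5496 F2111
G1 X42.6485 Y119.0934 F2111
G1 X95.1650 Y110.6769 F2111
G1 X61.6616 Y204.4703 F2111
G00 X16.4291 Y18.8439
M4 S482
G1 X52.4815 Y158.5534 F2111
G00 X120.6182 Y50.0320
M4 S482
G1 X56.6381 Y64.5300 F2111
G1 X110.0169 Y242.9375 F2111
G1 X67.5917 Y198.9334 F2111
G00 X98.5445 Y134.7377
M4 S482
G1 X56.6897 Y257.2951 F2111
G1 X69.8238 Y222.7193 F2111
G1 X116.1180 Y163.6035 F2111
G1 X101.5581 Y87.0695 F2111
G00 X41.9758 Y37.5856
M4 S482
G1 X49.6398 Y60.0040 F2111
G1 X70.9113 Y70.4369 F2111
G1 X93.3297 Y62.7729 F2111
G1 X103.7626 Y41.5014 F2111
G1 X96.0986 Y19.0830 F2111
G1 X74.8271 Y8.6501 F2111
G1 X52.4087 Y16.3141 F2111
G1 X41.9758 Y37.5856 F2111
G00 X42.4450 Y158.2852
M4 S482
G1 X58.6181 Y271.0753 F2111
G1 X116.4543 Y190.2679 F2111
G00 X74.7934 Y134.4606
M4 S482
G1 X120.1158 Y134.4606 F2111
G1 X120.1158 Y17.8165 F2111
G1 X74.7934 Y17.8165 F2111
G1 X74.7934 Y134.4606 F2111
M5
G00 X0.0000 Y0.0000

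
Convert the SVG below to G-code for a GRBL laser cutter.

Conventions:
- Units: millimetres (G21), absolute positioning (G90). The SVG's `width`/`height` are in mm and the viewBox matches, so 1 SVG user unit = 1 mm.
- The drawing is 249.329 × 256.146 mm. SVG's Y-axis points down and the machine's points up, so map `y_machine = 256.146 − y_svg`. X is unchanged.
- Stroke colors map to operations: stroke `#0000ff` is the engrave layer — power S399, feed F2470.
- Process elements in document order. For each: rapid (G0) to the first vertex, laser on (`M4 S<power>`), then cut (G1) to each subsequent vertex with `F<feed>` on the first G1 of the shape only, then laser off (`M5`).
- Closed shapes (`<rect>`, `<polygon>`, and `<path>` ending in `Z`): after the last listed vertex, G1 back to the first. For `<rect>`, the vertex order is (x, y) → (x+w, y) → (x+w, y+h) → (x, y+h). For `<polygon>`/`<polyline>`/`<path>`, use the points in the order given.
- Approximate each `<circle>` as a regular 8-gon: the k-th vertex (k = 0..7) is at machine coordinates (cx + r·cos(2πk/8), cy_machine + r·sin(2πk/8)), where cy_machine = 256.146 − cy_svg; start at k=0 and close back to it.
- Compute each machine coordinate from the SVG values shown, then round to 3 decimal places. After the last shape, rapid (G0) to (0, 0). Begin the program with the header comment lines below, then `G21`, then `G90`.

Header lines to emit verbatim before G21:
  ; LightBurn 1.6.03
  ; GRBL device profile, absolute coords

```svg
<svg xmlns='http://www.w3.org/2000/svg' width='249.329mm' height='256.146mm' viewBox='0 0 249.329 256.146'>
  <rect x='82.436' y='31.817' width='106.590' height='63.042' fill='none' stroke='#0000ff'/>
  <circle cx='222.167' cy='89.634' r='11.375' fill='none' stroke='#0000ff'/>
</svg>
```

; LightBurn 1.6.03
; GRBL device profile, absolute coords
G21
G90
G0 X82.436 Y224.329
M4 S399
G1 X189.026 Y224.329 F2470
G1 X189.026 Y161.287
G1 X82.436 Y161.287
G1 X82.436 Y224.329
M5
G0 X233.542 Y166.512
M4 S399
G1 X230.210 Y174.555 F2470
G1 X222.167 Y177.887
G1 X214.124 Y174.555
G1 X210.792 Y166.512
G1 X214.124 Y158.469
G1 X222.167 Y155.137
G1 X230.210 Y158.469
G1 X233.542 Y166.512
M5
G0 X0.000 Y0.000

Since the viewBox matches the mm dimensions, user units are millimetres directly. The only transform is the Y-flip y_m = 256.146 − y_svg.

Shape 1 is a rectangle drawn with `<rect>`. Its stroke #0000ff means engrave at S399, F2470. After flipping Y the toolpath is (82.436,224.329) → (189.026,224.329) → (189.026,161.287) → (82.436,161.287) → (82.436,224.329), returning to the start.

Shape 2 is a circle drawn with `<circle>`. Its stroke #0000ff means engrave at S399, F2470. After flipping Y the toolpath is (233.542,166.512) → (230.210,174.555) → (222.167,177.887) → (214.124,174.555) → (210.792,166.512) → (214.124,158.469) → (222.167,155.137) → (230.210,158.469) → (233.542,166.512), returning to the start.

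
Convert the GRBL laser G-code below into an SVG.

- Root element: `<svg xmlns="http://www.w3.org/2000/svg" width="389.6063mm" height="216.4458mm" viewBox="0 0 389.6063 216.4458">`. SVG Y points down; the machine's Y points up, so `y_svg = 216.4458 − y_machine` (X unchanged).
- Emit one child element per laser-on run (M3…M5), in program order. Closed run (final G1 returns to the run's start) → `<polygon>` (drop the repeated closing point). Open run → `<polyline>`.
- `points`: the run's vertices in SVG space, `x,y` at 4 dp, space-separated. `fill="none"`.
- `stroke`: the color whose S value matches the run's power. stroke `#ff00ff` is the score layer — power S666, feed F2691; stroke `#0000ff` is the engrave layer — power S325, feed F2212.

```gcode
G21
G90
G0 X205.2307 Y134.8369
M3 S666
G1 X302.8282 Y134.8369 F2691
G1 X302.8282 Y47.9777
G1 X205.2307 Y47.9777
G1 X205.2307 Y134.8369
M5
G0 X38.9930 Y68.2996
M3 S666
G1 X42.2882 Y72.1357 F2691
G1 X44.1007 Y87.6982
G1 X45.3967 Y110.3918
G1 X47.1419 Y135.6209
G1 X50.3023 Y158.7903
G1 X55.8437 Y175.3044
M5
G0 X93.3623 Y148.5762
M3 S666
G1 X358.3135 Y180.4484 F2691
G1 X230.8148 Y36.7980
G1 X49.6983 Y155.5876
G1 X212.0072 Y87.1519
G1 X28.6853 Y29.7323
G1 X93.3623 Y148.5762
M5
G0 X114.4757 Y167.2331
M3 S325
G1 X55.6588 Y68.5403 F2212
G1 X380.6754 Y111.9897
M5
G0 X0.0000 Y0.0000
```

<svg xmlns="http://www.w3.org/2000/svg" width="389.6063mm" height="216.4458mm" viewBox="0 0 389.6063 216.4458">
  <polygon points="205.2307,81.6089 302.8282,81.6089 302.8282,168.4681 205.2307,168.4681" fill="none" stroke="#ff00ff"/>
  <polyline points="38.9930,148.1462 42.2882,144.3101 44.1007,128.7476 45.3967,106.0540 47.1419,80.8249 50.3023,57.6555 55.8437,41.1414" fill="none" stroke="#ff00ff"/>
  <polygon points="93.3623,67.8696 358.3135,35.9974 230.8148,179.6478 49.6983,60.8582 212.0072,129.2939 28.6853,186.7135" fill="none" stroke="#ff00ff"/>
  <polyline points="114.4757,49.2127 55.6588,147.9055 380.6754,104.4561" fill="none" stroke="#0000ff"/>
</svg>

Each laser-on run becomes one SVG element. Flip Y back into SVG space with y_svg = 216.4458 − y_machine.

Run 1: the run's S666 means `#ff00ff` (score). The run returns to its start, so emit a `<polygon>` with points (Y-flipped): 205.2307,81.6089 302.8282,81.6089 302.8282,168.4681 205.2307,168.4681.

Run 2: the run's S666 means `#ff00ff` (score). The run is open, so emit a `<polyline>` with points (Y-flipped): 38.9930,148.1462 42.2882,144.3101 44.1007,128.7476 45.3967,106.0540 47.1419,80.8249 50.3023,57.6555 55.8437,41.1414.

Run 3: S666 ⇒ score layer `#ff00ff`. The run returns to its start, so emit a `<polygon>` with points (Y-flipped): 93.3623,67.8696 358.3135,35.9974 230.8148,179.6478 49.6983,60.8582 212.0072,129.2939 28.6853,186.7135.

Run 4: S325 ⇒ engrave layer `#0000ff`. The run is open, so emit a `<polyline>` with points (Y-flipped): 114.4757,49.2127 55.6588,147.9055 380.6754,104.4561.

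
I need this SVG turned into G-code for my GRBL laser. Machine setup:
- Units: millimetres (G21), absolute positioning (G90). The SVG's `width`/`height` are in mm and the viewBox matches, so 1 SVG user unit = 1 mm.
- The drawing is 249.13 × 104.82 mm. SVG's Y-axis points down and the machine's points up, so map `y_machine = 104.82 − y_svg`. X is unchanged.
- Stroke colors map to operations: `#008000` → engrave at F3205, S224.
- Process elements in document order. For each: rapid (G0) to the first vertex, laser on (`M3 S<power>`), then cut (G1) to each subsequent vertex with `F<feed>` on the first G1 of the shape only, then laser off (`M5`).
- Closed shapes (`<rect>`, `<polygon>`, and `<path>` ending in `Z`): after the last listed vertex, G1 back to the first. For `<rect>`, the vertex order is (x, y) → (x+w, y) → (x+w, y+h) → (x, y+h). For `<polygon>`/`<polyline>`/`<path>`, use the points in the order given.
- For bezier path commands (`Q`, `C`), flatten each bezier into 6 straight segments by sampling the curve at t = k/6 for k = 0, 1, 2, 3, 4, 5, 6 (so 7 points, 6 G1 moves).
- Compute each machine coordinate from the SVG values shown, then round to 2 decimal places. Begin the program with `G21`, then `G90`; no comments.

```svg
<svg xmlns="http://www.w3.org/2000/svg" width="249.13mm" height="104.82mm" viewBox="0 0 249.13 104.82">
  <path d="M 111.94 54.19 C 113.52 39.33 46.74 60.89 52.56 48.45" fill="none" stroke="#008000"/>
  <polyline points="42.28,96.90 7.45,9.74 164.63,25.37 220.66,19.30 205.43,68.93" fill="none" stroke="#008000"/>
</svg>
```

1 u = 1 mm; y_m = 104.82 − y.

[1] `<path>` cubic bezier, #008000→engrave S224 F3205: (111.94,50.63) → (107.69,55.35) → (95.95,55.96) → (80.66,54.41) → (65.72,52.66) → (55.05,52.66) → (52.56,56.37)

[2] `<polyline>` open polyline, #008000→engrave S224 F3205: (42.28,7.92) → (7.45,95.08) → (164.63,79.45) → (220.66,85.52) → (205.43,35.89)

G21
G90
G0 X111.94 Y50.63
M3 S224
G1 X107.69 Y55.35 F3205
G1 X95.95 Y55.96
G1 X80.66 Y54.41
G1 X65.72 Y52.66
G1 X55.05 Y52.66
G1 X52.56 Y56.37
M5
G0 X42.28 Y7.92
M3 S224
G1 X7.45 Y95.08 F3205
G1 X164.63 Y79.45
G1 X220.66 Y85.52
G1 X205.43 Y35.89
M5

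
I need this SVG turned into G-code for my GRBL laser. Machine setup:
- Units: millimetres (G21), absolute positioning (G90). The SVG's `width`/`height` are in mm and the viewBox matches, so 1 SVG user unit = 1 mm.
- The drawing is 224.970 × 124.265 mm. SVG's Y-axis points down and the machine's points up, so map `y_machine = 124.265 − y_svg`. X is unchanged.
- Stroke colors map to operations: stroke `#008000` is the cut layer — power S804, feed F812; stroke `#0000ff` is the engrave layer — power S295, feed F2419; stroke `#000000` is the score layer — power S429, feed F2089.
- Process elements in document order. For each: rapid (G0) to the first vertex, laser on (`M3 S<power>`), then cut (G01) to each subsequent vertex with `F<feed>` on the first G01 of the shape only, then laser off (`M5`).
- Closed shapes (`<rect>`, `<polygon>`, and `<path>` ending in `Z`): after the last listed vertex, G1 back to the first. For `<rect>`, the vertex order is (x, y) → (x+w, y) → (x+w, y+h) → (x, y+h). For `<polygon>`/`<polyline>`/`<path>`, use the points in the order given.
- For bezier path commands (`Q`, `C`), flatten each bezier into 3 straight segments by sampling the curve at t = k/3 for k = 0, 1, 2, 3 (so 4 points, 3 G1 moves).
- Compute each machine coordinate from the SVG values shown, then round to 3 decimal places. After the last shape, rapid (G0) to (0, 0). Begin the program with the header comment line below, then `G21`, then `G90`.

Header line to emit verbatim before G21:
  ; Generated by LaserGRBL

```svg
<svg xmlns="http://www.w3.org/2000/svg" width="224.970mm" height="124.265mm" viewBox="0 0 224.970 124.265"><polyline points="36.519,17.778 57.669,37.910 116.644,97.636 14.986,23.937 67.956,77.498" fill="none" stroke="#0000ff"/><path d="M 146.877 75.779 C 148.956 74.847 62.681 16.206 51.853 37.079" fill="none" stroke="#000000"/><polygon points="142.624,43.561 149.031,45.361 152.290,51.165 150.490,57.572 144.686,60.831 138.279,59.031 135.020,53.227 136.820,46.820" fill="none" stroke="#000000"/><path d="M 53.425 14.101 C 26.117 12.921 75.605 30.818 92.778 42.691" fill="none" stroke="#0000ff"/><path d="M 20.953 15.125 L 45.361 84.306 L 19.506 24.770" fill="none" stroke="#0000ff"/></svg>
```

1 u = 1 mm; y_m = 124.265 − y.

[1] `<polyline>` open polyline, #0000ff→engrave S295 F2419: (36.519,106.487) → (57.669,86.355) → (116.644,26.629) → (14.986,100.328) → (67.956,46.767)

[2] `<path>` cubic bezier, #000000→score S429 F2089: (146.877,48.486) → (125.571,63.572) → (81.763,86.637) → (51.853,87.186)

[3] `<polygon>` regular polygon, #000000→score S429 F2089: (142.624,80.704) → (149.031,78.904) → (152.290,73.100) → (150.490,66.693) → (144.686,63.434) → (138.279,65.234) → (135.020,71.038) → (136.820,77.445) → (142.624,80.704) (closed)

[4] `<path>` cubic bezier, #0000ff→engrave S295 F2419: (53.425,110.164) → (47.675,105.915) → (68.874,94.525) → (92.778,81.574)

[5] `<path>` open polyline, #0000ff→engrave S295 F2419: (20.953,109.140) → (45.361,39.959) → (19.506,99.495)

; Generated by LaserGRBL
G21
G90
G0 X36.519 Y106.487
M3 S295
G01 X57.669 Y86.355 F2419
G01 X116.644 Y26.629
G01 X14.986 Y100.328
G01 X67.956 Y46.767
M5
G0 X146.877 Y48.486
M3 S429
G01 X125.571 Y63.572 F2089
G01 X81.763 Y86.637
G01 X51.853 Y87.186
M5
G0 X142.624 Y80.704
M3 S429
G01 X149.031 Y78.904 F2089
G01 X152.290 Y73.100
G01 X150.490 Y66.693
G01 X144.686 Y63.434
G01 X138.279 Y65.234
G01 X135.020 Y71.038
G01 X136.820 Y77.445
G01 X142.624 Y80.704
M5
G0 X53.425 Y110.164
M3 S295
G01 X47.675 Y105.915 F2419
G01 X68.874 Y94.525
G01 X92.778 Y81.574
M5
G0 X20.953 Y109.140
M3 S295
G01 X45.361 Y39.959 F2419
G01 X19.506 Y99.495
M5
G0 X0.000 Y0.000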